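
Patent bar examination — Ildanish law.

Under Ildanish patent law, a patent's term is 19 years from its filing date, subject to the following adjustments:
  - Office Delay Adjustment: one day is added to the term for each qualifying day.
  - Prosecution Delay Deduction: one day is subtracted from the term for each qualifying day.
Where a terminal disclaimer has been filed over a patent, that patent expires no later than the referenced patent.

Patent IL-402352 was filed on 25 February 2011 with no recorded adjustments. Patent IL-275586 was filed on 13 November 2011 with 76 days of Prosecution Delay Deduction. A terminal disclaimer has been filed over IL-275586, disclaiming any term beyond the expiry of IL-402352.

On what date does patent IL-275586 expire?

February 25, 2030

Natural term of IL-275586:
  Base: filing + 19 years → 13 November 2030.
  Prosecution Delay Deduction: −76 days → 29 August 2030.
Expiry of referenced patent IL-402352:
  Base: filing + 19 years → 25 February 2030.
Terminal disclaimer: IL-275586 expires on the earlier of 29 August 2030 and 25 February 2030.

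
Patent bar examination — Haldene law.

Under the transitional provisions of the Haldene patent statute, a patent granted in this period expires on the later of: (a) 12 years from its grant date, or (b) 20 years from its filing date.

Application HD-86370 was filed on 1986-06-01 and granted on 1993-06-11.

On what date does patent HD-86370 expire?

(a) grant + 12 years → 11 June 2005.
(b) filing + 20 years → 1 June 2006.
Later of the two: 1 June 2006.

2006-06-01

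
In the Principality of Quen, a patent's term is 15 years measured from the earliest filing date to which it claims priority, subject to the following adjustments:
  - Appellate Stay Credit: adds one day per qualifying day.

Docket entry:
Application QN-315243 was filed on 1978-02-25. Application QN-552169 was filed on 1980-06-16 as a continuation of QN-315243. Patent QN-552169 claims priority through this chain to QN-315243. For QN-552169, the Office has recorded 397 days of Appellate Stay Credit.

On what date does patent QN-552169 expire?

March 29, 1994

Earliest priority filing: 25 February 1978.
Base term: 25 February 1978 + 15 years → 25 February 1993.
Appellate Stay Credit: +397 days → 29 March 1994.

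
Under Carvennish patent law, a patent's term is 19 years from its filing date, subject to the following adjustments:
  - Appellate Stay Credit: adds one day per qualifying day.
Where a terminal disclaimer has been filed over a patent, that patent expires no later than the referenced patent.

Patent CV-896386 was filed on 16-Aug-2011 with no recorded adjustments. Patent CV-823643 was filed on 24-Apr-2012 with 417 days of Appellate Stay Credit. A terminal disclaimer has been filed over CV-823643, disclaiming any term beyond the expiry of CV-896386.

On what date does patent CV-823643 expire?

Natural term of CV-823643:
  Base: filing + 19 years → 24 April 2031.
  Appellate Stay Credit: +417 days → 14 June 2032.
Expiry of referenced patent CV-896386:
  Base: filing + 19 years → 16 August 2030.
Terminal disclaimer: CV-823643 expires on the earlier of 14 June 2032 and 16 August 2030.

2030-08-16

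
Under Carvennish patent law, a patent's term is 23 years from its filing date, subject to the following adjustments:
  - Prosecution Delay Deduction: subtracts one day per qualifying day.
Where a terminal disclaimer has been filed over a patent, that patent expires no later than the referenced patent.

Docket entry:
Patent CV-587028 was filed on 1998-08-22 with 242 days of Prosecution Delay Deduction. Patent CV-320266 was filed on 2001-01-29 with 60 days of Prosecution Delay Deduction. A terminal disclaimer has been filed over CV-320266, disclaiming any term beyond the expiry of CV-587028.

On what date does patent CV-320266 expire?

Natural term of CV-320266:
  Base: filing + 23 years → 29 January 2024.
  Prosecution Delay Deduction: −60 days → 30 November 2023.
Expiry of referenced patent CV-587028:
  Base: filing + 23 years → 22 August 2021.
  Prosecution Delay Deduction: −242 days → 23 December 2020.
Terminal disclaimer: CV-320266 expires on the earlier of 30 November 2023 and 23 December 2020.

2020-12-23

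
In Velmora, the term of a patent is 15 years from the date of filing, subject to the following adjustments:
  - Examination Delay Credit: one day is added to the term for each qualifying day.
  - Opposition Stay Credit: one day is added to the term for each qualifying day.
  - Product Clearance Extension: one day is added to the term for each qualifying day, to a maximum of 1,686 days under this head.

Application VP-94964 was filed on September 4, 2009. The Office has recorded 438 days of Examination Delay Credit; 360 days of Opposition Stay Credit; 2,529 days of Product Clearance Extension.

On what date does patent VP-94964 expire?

Base term: filing date + 15 years → 4 September 2024.
Examination Delay Credit: +438 days → 16 November 2025.
Opposition Stay Credit: +360 days → 11 November 2026.
Product Clearance Extension: 2529 days claimed exceeds the 1686-day cap, so +1686 days → 24 June 2031.

2031-06-24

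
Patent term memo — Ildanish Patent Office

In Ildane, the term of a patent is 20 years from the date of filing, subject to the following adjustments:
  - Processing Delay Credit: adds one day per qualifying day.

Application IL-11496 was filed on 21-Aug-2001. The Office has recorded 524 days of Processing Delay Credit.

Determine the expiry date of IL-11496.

2023-01-27

Base term: filing date + 20 years → 21 August 2021.
Processing Delay Credit: +524 days → 27 January 2023.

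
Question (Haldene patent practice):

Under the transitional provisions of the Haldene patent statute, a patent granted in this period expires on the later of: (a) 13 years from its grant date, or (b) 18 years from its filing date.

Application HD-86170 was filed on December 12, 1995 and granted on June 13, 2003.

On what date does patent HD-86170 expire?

(a) grant + 13 years → 13 June 2016.
(b) filing + 18 years → 12 December 2013.
Later of the two: 13 June 2016.

June 13, 2016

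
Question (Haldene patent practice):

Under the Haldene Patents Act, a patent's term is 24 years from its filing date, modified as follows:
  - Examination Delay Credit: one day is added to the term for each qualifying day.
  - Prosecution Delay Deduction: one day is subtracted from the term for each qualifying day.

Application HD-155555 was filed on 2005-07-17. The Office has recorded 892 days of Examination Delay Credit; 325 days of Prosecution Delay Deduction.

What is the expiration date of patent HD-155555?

Base term: filing date + 24 years → 17 July 2029.
Examination Delay Credit: +892 days → 26 December 2031.
Prosecution Delay Deduction: −325 days → 4 February 2031.

2031-02-04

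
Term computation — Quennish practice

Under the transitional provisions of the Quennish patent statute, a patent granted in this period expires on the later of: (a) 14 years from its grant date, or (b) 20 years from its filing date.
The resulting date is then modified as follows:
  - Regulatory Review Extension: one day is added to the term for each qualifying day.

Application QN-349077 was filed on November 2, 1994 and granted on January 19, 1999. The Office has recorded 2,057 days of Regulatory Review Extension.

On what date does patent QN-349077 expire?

(a) grant + 14 years → 19 January 2013.
(b) filing + 20 years → 2 November 2014.
Later of the two: 2 November 2014.
Regulatory Review Extension: +2057 days → 20 June 2020.

2020-06-20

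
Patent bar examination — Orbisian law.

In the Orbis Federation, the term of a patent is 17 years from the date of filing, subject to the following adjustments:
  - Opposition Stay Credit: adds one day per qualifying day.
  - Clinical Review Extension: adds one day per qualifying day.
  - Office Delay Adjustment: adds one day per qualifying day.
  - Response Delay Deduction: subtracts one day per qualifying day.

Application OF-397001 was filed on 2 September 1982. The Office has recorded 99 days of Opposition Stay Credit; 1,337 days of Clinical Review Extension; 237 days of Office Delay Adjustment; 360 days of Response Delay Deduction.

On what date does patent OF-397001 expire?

April 7, 2003

Base term: filing date + 17 years → 2 September 1999.
Opposition Stay Credit: +99 days → 10 December 1999.
Clinical Review Extension: +1337 days → 8 August 2003.
Office Delay Adjustment: +237 days → 1 April 2004.
Response Delay Deduction: −360 days → 7 April 2003.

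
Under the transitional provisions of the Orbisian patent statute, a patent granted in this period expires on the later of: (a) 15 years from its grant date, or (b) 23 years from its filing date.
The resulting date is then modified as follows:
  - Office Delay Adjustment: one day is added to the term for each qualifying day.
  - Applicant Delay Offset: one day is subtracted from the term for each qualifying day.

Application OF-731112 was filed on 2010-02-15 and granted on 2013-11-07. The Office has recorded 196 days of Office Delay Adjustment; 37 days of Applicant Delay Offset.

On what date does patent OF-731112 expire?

(a) grant + 15 years → 7 November 2028.
(b) filing + 23 years → 15 February 2033.
Later of the two: 15 February 2033.
Office Delay Adjustment: +196 days → 30 August 2033.
Applicant Delay Offset: −37 days → 24 July 2033.

2033-07-24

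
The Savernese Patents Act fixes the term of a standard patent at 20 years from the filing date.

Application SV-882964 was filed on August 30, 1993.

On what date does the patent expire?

Filing date + 20 years → 30 August 2013.

2013-08-30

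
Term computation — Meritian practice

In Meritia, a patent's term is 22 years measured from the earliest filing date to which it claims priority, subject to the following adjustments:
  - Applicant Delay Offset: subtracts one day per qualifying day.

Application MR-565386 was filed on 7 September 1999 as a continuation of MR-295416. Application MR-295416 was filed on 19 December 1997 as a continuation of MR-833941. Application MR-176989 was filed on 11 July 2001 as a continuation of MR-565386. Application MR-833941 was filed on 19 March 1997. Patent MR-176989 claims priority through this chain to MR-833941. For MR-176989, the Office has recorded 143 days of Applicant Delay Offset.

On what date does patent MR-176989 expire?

Earliest priority filing: 19 March 1997.
Base term: 19 March 1997 + 22 years → 19 March 2019.
Applicant Delay Offset: −143 days → 27 October 2018.

2018-10-27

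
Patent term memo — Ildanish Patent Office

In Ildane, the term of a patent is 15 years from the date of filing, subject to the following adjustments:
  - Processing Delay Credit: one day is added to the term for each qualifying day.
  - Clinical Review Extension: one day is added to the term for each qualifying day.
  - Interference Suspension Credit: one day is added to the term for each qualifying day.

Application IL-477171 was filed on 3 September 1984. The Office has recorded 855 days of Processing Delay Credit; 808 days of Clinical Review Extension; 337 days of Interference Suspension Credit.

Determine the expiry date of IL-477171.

Base term: filing date + 15 years → 3 September 1999.
Processing Delay Credit: +855 days → 5 January 2002.
Clinical Review Extension: +808 days → 23 March 2004.
Interference Suspension Credit: +337 days → 23 February 2005.

2005-02-23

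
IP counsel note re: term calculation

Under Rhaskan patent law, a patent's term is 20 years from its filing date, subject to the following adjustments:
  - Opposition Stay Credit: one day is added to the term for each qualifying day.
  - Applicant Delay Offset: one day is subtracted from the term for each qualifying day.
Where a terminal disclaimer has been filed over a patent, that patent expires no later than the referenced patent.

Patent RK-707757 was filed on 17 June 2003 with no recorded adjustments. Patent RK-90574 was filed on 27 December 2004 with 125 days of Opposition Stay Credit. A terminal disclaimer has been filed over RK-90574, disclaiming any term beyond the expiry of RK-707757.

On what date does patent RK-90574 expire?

June 17, 2023

Natural term of RK-90574:
  Base: filing + 20 years → 27 December 2024.
  Opposition Stay Credit: +125 days → 1 May 2025.
Expiry of referenced patent RK-707757:
  Base: filing + 20 years → 17 June 2023.
Terminal disclaimer: RK-90574 expires on the earlier of 1 May 2025 and 17 June 2023.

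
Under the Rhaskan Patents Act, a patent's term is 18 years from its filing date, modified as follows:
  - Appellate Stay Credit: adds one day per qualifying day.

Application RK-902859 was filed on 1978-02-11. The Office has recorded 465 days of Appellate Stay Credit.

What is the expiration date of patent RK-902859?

1997-05-21

Base term: filing date + 18 years → 11 February 1996.
Appellate Stay Credit: +465 days → 21 May 1997.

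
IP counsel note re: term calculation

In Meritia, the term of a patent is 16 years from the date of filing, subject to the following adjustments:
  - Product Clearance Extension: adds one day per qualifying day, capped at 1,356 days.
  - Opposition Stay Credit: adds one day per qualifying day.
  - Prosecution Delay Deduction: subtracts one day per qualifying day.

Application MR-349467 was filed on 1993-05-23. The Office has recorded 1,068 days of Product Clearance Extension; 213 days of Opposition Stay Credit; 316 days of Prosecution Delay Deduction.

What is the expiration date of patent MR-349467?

Base term: filing date + 16 years → 23 May 2009.
Product Clearance Extension: 1068 days (within the 1356-day cap) → +1068 days → 25 April 2012.
Opposition Stay Credit: +213 days → 24 November 2012.
Prosecution Delay Deduction: −316 days → 13 January 2012.

January 13, 2012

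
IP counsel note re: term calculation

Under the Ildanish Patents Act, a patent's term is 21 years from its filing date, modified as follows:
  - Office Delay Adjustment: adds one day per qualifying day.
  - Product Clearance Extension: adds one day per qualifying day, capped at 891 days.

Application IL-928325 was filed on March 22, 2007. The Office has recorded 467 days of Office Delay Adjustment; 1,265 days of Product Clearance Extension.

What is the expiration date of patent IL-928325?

2031-12-10

Base term: filing date + 21 years → 22 March 2028.
Office Delay Adjustment: +467 days → 2 July 2029.
Product Clearance Extension: 1265 days claimed exceeds the 891-day cap, so +891 days → 10 December 2031.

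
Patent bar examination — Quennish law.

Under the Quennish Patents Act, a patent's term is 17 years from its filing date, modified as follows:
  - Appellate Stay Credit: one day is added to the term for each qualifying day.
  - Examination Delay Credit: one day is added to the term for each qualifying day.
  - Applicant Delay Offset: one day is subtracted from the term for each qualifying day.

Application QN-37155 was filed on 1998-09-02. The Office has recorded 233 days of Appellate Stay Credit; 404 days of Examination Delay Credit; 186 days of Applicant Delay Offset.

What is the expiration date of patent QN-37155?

Base term: filing date + 17 years → 2 September 2015.
Appellate Stay Credit: +233 days → 22 April 2016.
Examination Delay Credit: +404 days → 31 May 2017.
Applicant Delay Offset: −186 days → 26 November 2016.

November 26, 2016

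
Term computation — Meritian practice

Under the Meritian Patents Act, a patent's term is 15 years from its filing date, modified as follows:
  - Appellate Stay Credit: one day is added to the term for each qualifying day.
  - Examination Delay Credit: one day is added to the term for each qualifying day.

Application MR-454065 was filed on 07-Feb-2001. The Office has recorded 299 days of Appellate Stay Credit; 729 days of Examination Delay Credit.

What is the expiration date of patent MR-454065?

December 1, 2018

Base term: filing date + 15 years → 7 February 2016.
Appellate Stay Credit: +299 days → 2 December 2016.
Examination Delay Credit: +729 days → 1 December 2018.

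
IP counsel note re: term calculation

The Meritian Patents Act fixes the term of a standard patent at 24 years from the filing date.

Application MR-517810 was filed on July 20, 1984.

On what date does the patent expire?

Filing date + 24 years → 20 July 2008.

July 20, 2008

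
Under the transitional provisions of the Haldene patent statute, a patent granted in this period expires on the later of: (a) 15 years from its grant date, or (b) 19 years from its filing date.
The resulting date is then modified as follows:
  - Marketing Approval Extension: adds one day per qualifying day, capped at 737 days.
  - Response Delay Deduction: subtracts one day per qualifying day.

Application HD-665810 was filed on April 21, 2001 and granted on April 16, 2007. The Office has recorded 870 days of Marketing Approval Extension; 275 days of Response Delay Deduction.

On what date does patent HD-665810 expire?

July 22, 2023

(a) grant + 15 years → 16 April 2022.
(b) filing + 19 years → 21 April 2020.
Later of the two: 16 April 2022.
Marketing Approval Extension: 870 days claimed exceeds the 737-day cap, so +737 days → 22 April 2024.
Response Delay Deduction: −275 days → 22 July 2023.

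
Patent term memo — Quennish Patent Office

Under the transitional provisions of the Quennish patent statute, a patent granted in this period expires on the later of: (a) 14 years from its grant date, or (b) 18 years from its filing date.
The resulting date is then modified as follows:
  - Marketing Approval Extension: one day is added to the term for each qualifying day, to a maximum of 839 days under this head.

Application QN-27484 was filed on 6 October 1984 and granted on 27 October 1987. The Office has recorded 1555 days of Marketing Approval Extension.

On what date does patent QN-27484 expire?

2005-01-22

(a) grant + 14 years → 27 October 2001.
(b) filing + 18 years → 6 October 2002.
Later of the two: 6 October 2002.
Marketing Approval Extension: 1555 days claimed exceeds the 839-day cap, so +839 days → 22 January 2005.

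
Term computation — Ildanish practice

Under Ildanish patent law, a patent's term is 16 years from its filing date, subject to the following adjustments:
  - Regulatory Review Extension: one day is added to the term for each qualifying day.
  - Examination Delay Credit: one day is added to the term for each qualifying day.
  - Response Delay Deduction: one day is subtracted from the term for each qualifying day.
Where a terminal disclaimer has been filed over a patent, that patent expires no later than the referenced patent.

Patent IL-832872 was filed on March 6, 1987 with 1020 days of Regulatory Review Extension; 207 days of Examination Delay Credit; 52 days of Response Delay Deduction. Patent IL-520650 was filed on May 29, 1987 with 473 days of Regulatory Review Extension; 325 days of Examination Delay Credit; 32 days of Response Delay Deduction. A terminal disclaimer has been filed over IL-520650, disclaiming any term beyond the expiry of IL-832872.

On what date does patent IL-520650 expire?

2005-07-03

Natural term of IL-520650:
  Base: filing + 16 years → 29 May 2003.
  Regulatory Review Extension: +473 days → 13 September 2004.
  Examination Delay Credit: +325 days → 4 August 2005.
  Response Delay Deduction: −32 days → 3 July 2005.
Expiry of referenced patent IL-832872:
  Base: filing + 16 years → 6 March 2003.
  Regulatory Review Extension: +1020 days → 20 December 2005.
  Examination Delay Credit: +207 days → 15 July 2006.
  Response Delay Deduction: −52 days → 24 May 2006.
Terminal disclaimer: IL-520650 expires on the earlier of 3 July 2005 and 24 May 2006.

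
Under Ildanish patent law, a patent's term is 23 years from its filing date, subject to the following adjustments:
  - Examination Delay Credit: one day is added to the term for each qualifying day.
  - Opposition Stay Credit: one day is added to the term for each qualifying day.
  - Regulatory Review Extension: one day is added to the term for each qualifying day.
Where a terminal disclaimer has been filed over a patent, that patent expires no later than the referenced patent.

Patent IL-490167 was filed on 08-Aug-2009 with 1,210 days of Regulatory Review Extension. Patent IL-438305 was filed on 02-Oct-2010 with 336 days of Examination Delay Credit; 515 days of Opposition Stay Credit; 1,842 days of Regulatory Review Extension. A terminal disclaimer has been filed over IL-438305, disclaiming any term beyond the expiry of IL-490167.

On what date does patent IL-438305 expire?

December 1, 2035

Natural term of IL-438305:
  Base: filing + 23 years → 2 October 2033.
  Examination Delay Credit: +336 days → 3 September 2034.
  Opposition Stay Credit: +515 days → 31 January 2036.
  Regulatory Review Extension: +1842 days → 15 February 2041.
Expiry of referenced patent IL-490167:
  Base: filing + 23 years → 8 August 2032.
  Regulatory Review Extension: +1210 days → 1 December 2035.
Terminal disclaimer: IL-438305 expires on the earlier of 15 February 2041 and 1 December 2035.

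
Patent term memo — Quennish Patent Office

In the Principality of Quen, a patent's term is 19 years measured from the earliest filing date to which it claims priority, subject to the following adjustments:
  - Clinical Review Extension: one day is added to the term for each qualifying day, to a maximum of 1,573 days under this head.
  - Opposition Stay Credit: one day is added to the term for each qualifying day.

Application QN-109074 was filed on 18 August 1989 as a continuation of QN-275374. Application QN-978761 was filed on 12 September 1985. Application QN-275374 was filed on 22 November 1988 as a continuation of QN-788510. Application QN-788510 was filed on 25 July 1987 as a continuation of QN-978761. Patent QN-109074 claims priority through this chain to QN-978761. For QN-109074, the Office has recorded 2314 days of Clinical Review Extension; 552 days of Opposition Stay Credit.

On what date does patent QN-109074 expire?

Earliest priority filing: 12 September 1985.
Base term: 12 September 1985 + 19 years → 12 September 2004.
Clinical Review Extension: 2314 days claimed exceeds the 1573-day cap, so +1573 days → 2 January 2009.
Opposition Stay Credit: +552 days → 8 July 2010.

2010-07-08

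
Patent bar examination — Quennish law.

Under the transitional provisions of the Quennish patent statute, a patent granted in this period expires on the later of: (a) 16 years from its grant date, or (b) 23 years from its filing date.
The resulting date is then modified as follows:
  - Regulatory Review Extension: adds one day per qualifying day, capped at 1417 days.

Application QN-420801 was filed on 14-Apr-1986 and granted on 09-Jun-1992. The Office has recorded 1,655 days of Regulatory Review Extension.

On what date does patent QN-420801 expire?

2013-03-01

(a) grant + 16 years → 9 June 2008.
(b) filing + 23 years → 14 April 2009.
Later of the two: 14 April 2009.
Regulatory Review Extension: 1655 days claimed exceeds the 1417-day cap, so +1417 days → 1 March 2013.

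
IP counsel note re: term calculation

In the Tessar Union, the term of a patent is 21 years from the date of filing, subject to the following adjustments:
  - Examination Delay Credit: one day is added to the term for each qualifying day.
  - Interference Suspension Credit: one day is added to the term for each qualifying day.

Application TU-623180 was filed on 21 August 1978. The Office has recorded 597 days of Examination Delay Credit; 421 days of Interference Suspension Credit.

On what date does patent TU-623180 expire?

Base term: filing date + 21 years → 21 August 1999.
Examination Delay Credit: +597 days → 9 April 2001.
Interference Suspension Credit: +421 days → 4 June 2002.

2002-06-04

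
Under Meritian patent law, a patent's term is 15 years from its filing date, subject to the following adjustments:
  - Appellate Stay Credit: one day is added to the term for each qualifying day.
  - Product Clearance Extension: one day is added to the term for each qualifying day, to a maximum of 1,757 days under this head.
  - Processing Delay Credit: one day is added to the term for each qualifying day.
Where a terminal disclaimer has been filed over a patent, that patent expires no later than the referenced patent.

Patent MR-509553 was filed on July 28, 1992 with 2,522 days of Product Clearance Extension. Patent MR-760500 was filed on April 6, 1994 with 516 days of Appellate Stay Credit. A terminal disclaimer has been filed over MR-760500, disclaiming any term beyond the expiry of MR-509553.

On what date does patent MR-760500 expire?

September 4, 2010

Natural term of MR-760500:
  Base: filing + 15 years → 6 April 2009.
  Appellate Stay Credit: +516 days → 4 September 2010.
Expiry of referenced patent MR-509553:
  Base: filing + 15 years → 28 July 2007.
  Product Clearance Extension: 2522 days claimed exceeds the 1757-day cap, so +1757 days → 19 May 2012.
Terminal disclaimer: MR-760500 expires on the earlier of 4 September 2010 and 19 May 2012.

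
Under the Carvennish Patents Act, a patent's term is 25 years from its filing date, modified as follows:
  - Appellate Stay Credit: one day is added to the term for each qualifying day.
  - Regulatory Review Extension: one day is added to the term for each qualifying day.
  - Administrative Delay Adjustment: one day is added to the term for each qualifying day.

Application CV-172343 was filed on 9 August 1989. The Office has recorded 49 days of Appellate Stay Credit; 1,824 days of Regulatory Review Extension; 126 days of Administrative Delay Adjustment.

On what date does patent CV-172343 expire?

Base term: filing date + 25 years → 9 August 2014.
Appellate Stay Credit: +49 days → 27 September 2014.
Regulatory Review Extension: +1824 days → 25 September 2019.
Administrative Delay Adjustment: +126 days → 29 January 2020.

2020-01-29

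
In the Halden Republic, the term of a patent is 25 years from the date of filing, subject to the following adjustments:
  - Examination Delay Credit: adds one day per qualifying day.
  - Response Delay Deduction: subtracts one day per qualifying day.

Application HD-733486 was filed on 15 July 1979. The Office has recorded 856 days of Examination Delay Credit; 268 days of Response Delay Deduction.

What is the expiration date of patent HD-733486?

Base term: filing date + 25 years → 15 July 2004.
Examination Delay Credit: +856 days → 18 November 2006.
Response Delay Deduction: −268 days → 23 February 2006.

2006-02-23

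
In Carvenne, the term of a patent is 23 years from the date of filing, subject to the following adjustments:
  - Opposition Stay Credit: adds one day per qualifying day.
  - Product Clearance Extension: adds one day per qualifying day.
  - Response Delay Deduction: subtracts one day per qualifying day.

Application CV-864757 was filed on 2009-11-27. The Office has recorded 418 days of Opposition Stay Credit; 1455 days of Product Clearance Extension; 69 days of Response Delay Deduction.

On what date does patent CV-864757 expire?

November 5, 2037

Base term: filing date + 23 years → 27 November 2032.
Opposition Stay Credit: +418 days → 19 January 2034.
Product Clearance Extension: +1455 days → 13 January 2038.
Response Delay Deduction: −69 days → 5 November 2037.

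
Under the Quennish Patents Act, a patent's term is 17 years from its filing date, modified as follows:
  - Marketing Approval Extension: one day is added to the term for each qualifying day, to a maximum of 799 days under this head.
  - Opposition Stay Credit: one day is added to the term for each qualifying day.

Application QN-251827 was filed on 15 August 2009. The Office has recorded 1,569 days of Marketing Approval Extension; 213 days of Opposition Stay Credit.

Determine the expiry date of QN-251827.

May 23, 2029

Base term: filing date + 17 years → 15 August 2026.
Marketing Approval Extension: 1569 days claimed exceeds the 799-day cap, so +799 days → 22 October 2028.
Opposition Stay Credit: +213 days → 23 May 2029.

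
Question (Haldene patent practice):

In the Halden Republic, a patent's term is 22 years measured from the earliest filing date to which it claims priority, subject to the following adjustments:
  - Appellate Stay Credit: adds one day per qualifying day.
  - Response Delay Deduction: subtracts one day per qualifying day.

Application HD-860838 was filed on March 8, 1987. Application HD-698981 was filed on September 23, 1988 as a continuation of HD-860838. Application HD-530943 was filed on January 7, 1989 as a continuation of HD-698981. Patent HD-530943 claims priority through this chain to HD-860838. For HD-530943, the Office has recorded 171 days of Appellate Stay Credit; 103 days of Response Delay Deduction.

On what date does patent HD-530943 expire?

Earliest priority filing: 8 March 1987.
Base term: 8 March 1987 + 22 years → 8 March 2009.
Appellate Stay Credit: +171 days → 26 August 2009.
Response Delay Deduction: −103 days → 15 May 2009.

2009-05-15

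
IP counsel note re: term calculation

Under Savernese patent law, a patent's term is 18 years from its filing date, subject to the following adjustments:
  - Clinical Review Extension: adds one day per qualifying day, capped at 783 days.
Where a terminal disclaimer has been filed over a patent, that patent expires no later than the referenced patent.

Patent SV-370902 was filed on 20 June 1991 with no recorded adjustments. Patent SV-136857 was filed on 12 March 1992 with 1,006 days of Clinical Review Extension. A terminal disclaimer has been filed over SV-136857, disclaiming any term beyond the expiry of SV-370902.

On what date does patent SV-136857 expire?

Natural term of SV-136857:
  Base: filing + 18 years → 12 March 2010.
  Clinical Review Extension: 1006 days claimed exceeds the 783-day cap, so +783 days → 3 May 2012.
Expiry of referenced patent SV-370902:
  Base: filing + 18 years → 20 June 2009.
Terminal disclaimer: SV-136857 expires on the earlier of 3 May 2012 and 20 June 2009.

June 20, 2009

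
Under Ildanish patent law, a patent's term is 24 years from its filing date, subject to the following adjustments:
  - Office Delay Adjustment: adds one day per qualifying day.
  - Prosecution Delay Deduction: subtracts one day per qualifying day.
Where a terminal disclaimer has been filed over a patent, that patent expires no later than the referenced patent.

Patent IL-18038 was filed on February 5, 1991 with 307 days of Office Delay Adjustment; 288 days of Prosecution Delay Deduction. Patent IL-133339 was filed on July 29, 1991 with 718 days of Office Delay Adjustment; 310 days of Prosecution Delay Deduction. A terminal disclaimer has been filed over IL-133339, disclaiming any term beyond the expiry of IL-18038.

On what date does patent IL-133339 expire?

Natural term of IL-133339:
  Base: filing + 24 years → 29 July 2015.
  Office Delay Adjustment: +718 days → 16 July 2017.
  Prosecution Delay Deduction: −310 days → 9 September 2016.
Expiry of referenced patent IL-18038:
  Base: filing + 24 years → 5 February 2015.
  Office Delay Adjustment: +307 days → 9 December 2015.
  Prosecution Delay Deduction: −288 days → 24 February 2015.
Terminal disclaimer: IL-133339 expires on the earlier of 9 September 2016 and 24 February 2015.

2015-02-24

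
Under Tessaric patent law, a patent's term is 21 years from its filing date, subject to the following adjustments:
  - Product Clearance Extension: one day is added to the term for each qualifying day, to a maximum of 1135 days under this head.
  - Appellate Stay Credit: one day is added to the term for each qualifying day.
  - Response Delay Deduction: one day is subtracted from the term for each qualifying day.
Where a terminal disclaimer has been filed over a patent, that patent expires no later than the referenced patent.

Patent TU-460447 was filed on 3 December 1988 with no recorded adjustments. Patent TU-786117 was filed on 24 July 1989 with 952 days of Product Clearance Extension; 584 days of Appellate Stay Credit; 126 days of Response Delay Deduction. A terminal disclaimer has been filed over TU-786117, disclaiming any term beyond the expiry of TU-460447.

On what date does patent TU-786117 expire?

Natural term of TU-786117:
  Base: filing + 21 years → 24 July 2010.
  Product Clearance Extension: 952 days (within the 1135-day cap) → +952 days → 2 March 2013.
  Appellate Stay Credit: +584 days → 7 October 2014.
  Response Delay Deduction: −126 days → 3 June 2014.
Expiry of referenced patent TU-460447:
  Base: filing + 21 years → 3 December 2009.
Terminal disclaimer: TU-786117 expires on the earlier of 3 June 2014 and 3 December 2009.

2009-12-03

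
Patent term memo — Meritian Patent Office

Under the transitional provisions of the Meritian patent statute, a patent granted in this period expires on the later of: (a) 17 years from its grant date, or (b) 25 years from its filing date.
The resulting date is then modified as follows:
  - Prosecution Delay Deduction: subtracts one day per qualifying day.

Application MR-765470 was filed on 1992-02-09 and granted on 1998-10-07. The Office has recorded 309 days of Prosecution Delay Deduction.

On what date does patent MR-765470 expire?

2016-04-06

(a) grant + 17 years → 7 October 2015.
(b) filing + 25 years → 9 February 2017.
Later of the two: 9 February 2017.
Prosecution Delay Deduction: −309 days → 6 April 2016.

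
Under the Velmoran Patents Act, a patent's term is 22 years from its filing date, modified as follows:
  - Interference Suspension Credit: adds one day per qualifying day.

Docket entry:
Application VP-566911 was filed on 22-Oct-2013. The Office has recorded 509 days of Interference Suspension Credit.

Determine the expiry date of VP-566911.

Base term: filing date + 22 years → 22 October 2035.
Interference Suspension Credit: +509 days → 14 March 2037.

2037-03-14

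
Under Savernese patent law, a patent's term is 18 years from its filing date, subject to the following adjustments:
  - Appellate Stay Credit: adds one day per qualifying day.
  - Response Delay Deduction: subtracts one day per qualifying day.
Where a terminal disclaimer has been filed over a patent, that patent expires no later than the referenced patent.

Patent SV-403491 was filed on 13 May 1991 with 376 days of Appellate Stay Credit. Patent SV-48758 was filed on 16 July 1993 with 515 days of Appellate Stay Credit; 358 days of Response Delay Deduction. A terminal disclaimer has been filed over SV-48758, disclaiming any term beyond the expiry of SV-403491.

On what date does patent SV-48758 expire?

Natural term of SV-48758:
  Base: filing + 18 years → 16 July 2011.
  Appellate Stay Credit: +515 days → 12 December 2012.
  Response Delay Deduction: −358 days → 20 December 2011.
Expiry of referenced patent SV-403491:
  Base: filing + 18 years → 13 May 2009.
  Appellate Stay Credit: +376 days → 24 May 2010.
Terminal disclaimer: SV-48758 expires on the earlier of 20 December 2011 and 24 May 2010.

2010-05-24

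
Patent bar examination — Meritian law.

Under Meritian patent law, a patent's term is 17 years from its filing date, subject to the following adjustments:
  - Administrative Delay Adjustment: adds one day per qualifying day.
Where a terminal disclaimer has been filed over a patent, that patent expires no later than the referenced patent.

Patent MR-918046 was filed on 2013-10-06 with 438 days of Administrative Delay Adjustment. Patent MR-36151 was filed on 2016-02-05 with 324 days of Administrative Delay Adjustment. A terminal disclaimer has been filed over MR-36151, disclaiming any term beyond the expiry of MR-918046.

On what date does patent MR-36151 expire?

Natural term of MR-36151:
  Base: filing + 17 years → 5 February 2033.
  Administrative Delay Adjustment: +324 days → 26 December 2033.
Expiry of referenced patent MR-918046:
  Base: filing + 17 years → 6 October 2030.
  Administrative Delay Adjustment: +438 days → 18 December 2031.
Terminal disclaimer: MR-36151 expires on the earlier of 26 December 2033 and 18 December 2031.

December 18, 2031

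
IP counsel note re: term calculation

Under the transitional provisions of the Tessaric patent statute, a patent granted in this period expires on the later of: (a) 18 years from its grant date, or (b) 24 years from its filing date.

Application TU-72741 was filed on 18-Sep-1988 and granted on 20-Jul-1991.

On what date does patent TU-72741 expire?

September 18, 2012

(a) grant + 18 years → 20 July 2009.
(b) filing + 24 years → 18 September 2012.
Later of the two: 18 September 2012.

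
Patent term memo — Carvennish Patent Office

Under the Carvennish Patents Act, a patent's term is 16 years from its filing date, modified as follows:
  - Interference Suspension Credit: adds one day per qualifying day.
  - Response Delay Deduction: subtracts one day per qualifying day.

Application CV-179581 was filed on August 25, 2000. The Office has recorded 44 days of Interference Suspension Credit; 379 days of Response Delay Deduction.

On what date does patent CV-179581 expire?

Base term: filing date + 16 years → 25 August 2016.
Interference Suspension Credit: +44 days → 8 October 2016.
Response Delay Deduction: −379 days → 25 September 2015.

2015-09-25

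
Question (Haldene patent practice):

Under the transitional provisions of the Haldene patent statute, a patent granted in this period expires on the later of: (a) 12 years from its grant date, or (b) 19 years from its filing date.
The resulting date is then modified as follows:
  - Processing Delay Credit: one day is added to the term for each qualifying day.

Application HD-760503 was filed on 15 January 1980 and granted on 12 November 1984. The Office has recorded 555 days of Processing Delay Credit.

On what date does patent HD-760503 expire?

2000-07-23

(a) grant + 12 years → 12 November 1996.
(b) filing + 19 years → 15 January 1999.
Later of the two: 15 January 1999.
Processing Delay Credit: +555 days → 23 July 2000.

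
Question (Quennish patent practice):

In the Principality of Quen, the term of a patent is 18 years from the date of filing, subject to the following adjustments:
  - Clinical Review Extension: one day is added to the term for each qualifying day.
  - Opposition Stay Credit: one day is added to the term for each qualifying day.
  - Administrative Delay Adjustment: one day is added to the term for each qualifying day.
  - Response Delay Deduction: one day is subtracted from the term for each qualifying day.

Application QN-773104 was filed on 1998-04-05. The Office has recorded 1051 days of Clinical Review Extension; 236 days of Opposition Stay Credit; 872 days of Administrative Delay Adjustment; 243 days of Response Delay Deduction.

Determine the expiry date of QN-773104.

Base term: filing date + 18 years → 5 April 2016.
Clinical Review Extension: +1051 days → 20 February 2019.
Opposition Stay Credit: +236 days → 14 October 2019.
Administrative Delay Adjustment: +872 days → 4 March 2022.
Response Delay Deduction: −243 days → 4 July 2021.

2021-07-04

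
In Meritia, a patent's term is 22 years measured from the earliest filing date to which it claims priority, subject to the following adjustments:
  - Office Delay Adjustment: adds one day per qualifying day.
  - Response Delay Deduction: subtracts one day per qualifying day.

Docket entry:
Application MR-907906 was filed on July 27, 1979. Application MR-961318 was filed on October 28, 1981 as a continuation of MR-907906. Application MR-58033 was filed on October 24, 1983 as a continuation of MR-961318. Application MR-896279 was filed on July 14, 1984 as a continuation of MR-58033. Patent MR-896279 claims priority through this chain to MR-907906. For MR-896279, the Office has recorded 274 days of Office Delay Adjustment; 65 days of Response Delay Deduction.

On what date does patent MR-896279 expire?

February 21, 2002

Earliest priority filing: 27 July 1979.
Base term: 27 July 1979 + 22 years → 27 July 2001.
Office Delay Adjustment: +274 days → 27 April 2002.
Response Delay Deduction: −65 days → 21 February 2002.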